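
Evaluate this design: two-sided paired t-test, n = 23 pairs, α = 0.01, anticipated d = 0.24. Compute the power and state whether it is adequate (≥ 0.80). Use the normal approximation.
Power ≈ 0.08; the study is underpowered (power < 0.80)

Power calculation (paired t-test, normal approximation):
z_β = d · √n - z_{α/2}
z_β = 0.24 · √23 - 2.576
z_β = 0.24 · 4.796 - 2.576
z_β = -1.425

Power = Φ(z_β) = Φ(-1.425) ≈ 0.077

Effect size d = 0.24 is small by Cohen's convention (0.2/0.5/0.8).

Threshold: power ≥ 0.80 is conventionally adequate.
Power ≈ 0.08 → the study is underpowered (power < 0.80).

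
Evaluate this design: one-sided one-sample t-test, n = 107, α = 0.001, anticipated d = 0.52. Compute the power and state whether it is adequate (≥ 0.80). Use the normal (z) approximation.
Power ≈ 0.99; the study is adequately powered (power ≥ 0.80)

Power calculation (one-sample t-test, normal approximation):
z_β = d · √n - z_α
z_β = 0.52 · √107 - 3.090
z_β = 0.52 · 10.344 - 3.090
z_β = 2.289

Power = Φ(z_β) = Φ(2.289) ≈ 0.989

Effect size d = 0.52 is medium by Cohen's convention (0.2/0.5/0.8).

Threshold: power ≥ 0.80 is conventionally adequate.
Power ≈ 0.99 → the study is adequately powered (power ≥ 0.80).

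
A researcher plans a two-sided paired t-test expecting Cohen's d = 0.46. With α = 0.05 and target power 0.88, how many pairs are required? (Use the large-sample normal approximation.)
n = 47 pairs

Sample size formula (paired t-test, normal approximation):
n = ((z_{α/2} + z_β) / d)²

z_{α/2} = 1.960 (for α = 0.05, two-sided)
z_β = 1.175 (for power = 0.88)
d = 0.46

n = ((1.960 + 1.175) / 0.46)²
n = (6.815)²
n ≈ 46.44
Round up to the next whole number: n = 47 pairs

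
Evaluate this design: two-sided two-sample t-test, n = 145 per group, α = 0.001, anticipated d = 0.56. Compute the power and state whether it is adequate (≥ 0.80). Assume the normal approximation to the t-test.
Power ≈ 0.93; the study is adequately powered (power ≥ 0.80)

Power calculation (two-sample t-test, normal approximation):
z_β = d · √(n/2) - z_{α/2}
z_β = 0.56 · √(145/2) - 3.291
z_β = 0.56 · 8.515 - 3.291
z_β = 1.478

Power = Φ(z_β) = Φ(1.478) ≈ 0.930

Effect size d = 0.56 is medium by Cohen's convention (0.2/0.5/0.8).

Threshold: power ≥ 0.80 is conventionally adequate.
Power ≈ 0.93 → the study is adequately powered (power ≥ 0.80).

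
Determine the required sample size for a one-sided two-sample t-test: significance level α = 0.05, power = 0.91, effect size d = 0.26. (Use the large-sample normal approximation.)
n = 264 per group

Sample size formula (two-sample t-test, normal approximation):
n = 2 · ((z_α + z_β) / d)²

z_α = 1.645 (for α = 0.05, one-sided)
z_β = 1.341 (for power = 0.91)
d = 0.26

n = 2 · ((1.645 + 1.341) / 0.26)²
n = 2 · (11.485)²
n ≈ 263.81
Round up to the next whole number: n = 264 per group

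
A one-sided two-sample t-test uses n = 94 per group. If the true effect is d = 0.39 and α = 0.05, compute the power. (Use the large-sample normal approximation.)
Power ≈ 0.85

Power calculation (two-sample t-test, normal approximation):
z_β = d · √(n/2) - z_α
z_β = 0.39 · √(94/2) - 1.645
z_β = 0.39 · 6.856 - 1.645
z_β = 1.029

Power = Φ(z_β) = Φ(1.029) ≈ 0.848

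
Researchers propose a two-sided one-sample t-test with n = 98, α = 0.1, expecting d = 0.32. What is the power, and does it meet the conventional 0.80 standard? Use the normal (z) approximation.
Power ≈ 0.94; the study is adequately powered (power ≥ 0.80)

Power calculation (one-sample t-test, normal approximation):
z_β = d · √n - z_{α/2}
z_β = 0.32 · √98 - 1.645
z_β = 0.32 · 9.899 - 1.645
z_β = 1.523

Power = Φ(z_β) = Φ(1.523) ≈ 0.936

Effect size d = 0.32 is small by Cohen's convention (0.2/0.5/0.8).

Threshold: power ≥ 0.80 is conventionally adequate.
Power ≈ 0.94 → the study is adequately powered (power ≥ 0.80).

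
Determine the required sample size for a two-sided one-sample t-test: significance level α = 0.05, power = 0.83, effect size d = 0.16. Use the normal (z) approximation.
n = 332

Sample size formula (one-sample t-test, normal approximation):
n = ((z_{α/2} + z_β) / d)²

z_{α/2} = 1.960 (for α = 0.05, two-sided)
z_β = 0.954 (for power = 0.83)
d = 0.16

n = ((1.960 + 0.954) / 0.16)²
n = (18.213)²
n ≈ 331.71
Round up to the next whole number: n = 332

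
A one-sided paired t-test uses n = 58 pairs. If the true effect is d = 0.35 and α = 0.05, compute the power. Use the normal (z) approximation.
Power ≈ 0.85

Power calculation (paired t-test, normal approximation):
z_β = d · √n - z_α
z_β = 0.35 · √58 - 1.645
z_β = 0.35 · 7.616 - 1.645
z_β = 1.021

Power = Φ(z_β) = Φ(1.021) ≈ 0.846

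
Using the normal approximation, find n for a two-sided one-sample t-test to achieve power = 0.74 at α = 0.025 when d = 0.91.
n = 11

Sample size formula (one-sample t-test, normal approximation):
n = ((z_{α/2} + z_β) / d)²

z_{α/2} = 2.241 (for α = 0.025, two-sided)
z_β = 0.643 (for power = 0.74)
d = 0.91

n = ((2.241 + 0.643) / 0.91)²
n = (3.169)²
n ≈ 10.04
Round up to the next whole number: n = 11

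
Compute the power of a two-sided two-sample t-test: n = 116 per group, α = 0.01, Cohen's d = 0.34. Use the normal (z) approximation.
Power ≈ 0.51

Power calculation (two-sample t-test, normal approximation):
z_β = d · √(n/2) - z_{α/2}
z_β = 0.34 · √(116/2) - 2.576
z_β = 0.34 · 7.616 - 2.576
z_β = 0.014

Power = Φ(z_β) = Φ(0.014) ≈ 0.505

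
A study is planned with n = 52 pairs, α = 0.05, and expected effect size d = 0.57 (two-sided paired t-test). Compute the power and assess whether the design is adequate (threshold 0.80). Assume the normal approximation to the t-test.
Power ≈ 0.98; the study is adequately powered (power ≥ 0.80)

Power calculation (paired t-test, normal approximation):
z_β = d · √n - z_{α/2}
z_β = 0.57 · √52 - 1.960
z_β = 0.57 · 7.211 - 1.960
z_β = 2.150

Power = Φ(z_β) = Φ(2.150) ≈ 0.984

Effect size d = 0.57 is medium by Cohen's convention (0.2/0.5/0.8).

Threshold: power ≥ 0.80 is conventionally adequate.
Power ≈ 0.98 → the study is adequately powered (power ≥ 0.80).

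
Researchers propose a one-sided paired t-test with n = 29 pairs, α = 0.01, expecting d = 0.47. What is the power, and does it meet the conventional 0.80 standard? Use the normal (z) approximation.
Power ≈ 0.58; the study is underpowered (power < 0.80)

Power calculation (paired t-test, normal approximation):
z_β = d · √n - z_α
z_β = 0.47 · √29 - 2.326
z_β = 0.47 · 5.385 - 2.326
z_β = 0.205

Power = Φ(z_β) = Φ(0.205) ≈ 0.581

Effect size d = 0.47 is small by Cohen's convention (0.2/0.5/0.8).

Threshold: power ≥ 0.80 is conventionally adequate.
Power ≈ 0.58 → the study is underpowered (power < 0.80).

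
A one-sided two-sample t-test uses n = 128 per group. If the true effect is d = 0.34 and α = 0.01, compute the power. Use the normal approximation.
Power ≈ 0.65

Power calculation (two-sample t-test, normal approximation):
z_β = d · √(n/2) - z_α
z_β = 0.34 · √(128/2) - 2.326
z_β = 0.34 · 8.000 - 2.326
z_β = 0.394

Power = Φ(z_β) = Φ(0.394) ≈ 0.653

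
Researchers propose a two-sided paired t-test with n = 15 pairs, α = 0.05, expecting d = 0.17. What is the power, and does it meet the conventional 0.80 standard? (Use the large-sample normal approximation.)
Power ≈ 0.10; the study is underpowered (power < 0.80)

Power calculation (paired t-test, normal approximation):
z_β = d · √n - z_{α/2}
z_β = 0.17 · √15 - 1.960
z_β = 0.17 · 3.873 - 1.960
z_β = -1.302

Power = Φ(z_β) = Φ(-1.302) ≈ 0.097

Effect size d = 0.17 is very small by Cohen's convention (0.2/0.5/0.8).

Threshold: power ≥ 0.80 is conventionally adequate.
Power ≈ 0.10 → the study is underpowered (power < 0.80).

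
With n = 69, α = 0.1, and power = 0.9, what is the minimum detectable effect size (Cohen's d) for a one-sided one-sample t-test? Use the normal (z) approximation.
d ≈ 0.31

Minimum detectable effect (one-sample t-test, normal approximation):
d = (z_α + z_β) / √n
d = (1.282 + 1.282) / √69
d = 2.563 / 8.307
d ≈ 0.31

By Cohen's convention (0.2 small / 0.5 medium / 0.8 large): small effect.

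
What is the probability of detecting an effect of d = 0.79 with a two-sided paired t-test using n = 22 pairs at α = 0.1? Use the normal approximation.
Power ≈ 0.98

Power calculation (paired t-test, normal approximation):
z_β = d · √n - z_{α/2}
z_β = 0.79 · √22 - 1.645
z_β = 0.79 · 4.690 - 1.645
z_β = 2.061

Power = Φ(z_β) = Φ(2.061) ≈ 0.980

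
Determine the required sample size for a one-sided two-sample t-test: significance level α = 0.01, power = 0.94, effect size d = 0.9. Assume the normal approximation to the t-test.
n = 38 per group

Sample size formula (two-sample t-test, normal approximation):
n = 2 · ((z_α + z_β) / d)²

z_α = 2.326 (for α = 0.01, one-sided)
z_β = 1.555 (for power = 0.94)
d = 0.9

n = 2 · ((2.326 + 1.555) / 0.9)²
n = 2 · (4.312)²
n ≈ 37.19
Round up to the next whole number: n = 38 per group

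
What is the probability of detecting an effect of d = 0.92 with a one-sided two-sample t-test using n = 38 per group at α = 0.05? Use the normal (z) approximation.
Power ≈ 0.99

Power calculation (two-sample t-test, normal approximation):
z_β = d · √(n/2) - z_α
z_β = 0.92 · √(38/2) - 1.645
z_β = 0.92 · 4.359 - 1.645
z_β = 2.365

Power = Φ(z_β) = Φ(2.365) ≈ 0.991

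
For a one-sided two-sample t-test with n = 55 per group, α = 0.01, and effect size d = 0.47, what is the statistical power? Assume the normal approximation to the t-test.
Power ≈ 0.56

Power calculation (two-sample t-test, normal approximation):
z_β = d · √(n/2) - z_α
z_β = 0.47 · √(55/2) - 2.326
z_β = 0.47 · 5.244 - 2.326
z_β = 0.138

Power = Φ(z_β) = Φ(0.138) ≈ 0.555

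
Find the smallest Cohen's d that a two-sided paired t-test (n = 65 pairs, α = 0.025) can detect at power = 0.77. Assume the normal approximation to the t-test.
d ≈ 0.37

Minimum detectable effect (paired t-test, normal approximation):
d = (z_{α/2} + z_β) / √n
d = (2.241 + 0.739) / √65
d = 2.980 / 8.062
d ≈ 0.37

By Cohen's convention (0.2 small / 0.5 medium / 0.8 large): small effect.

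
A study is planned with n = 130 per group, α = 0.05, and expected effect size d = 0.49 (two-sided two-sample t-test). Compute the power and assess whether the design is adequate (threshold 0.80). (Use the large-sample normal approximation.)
Power ≈ 0.98; the study is adequately powered (power ≥ 0.80)

Power calculation (two-sample t-test, normal approximation):
z_β = d · √(n/2) - z_{α/2}
z_β = 0.49 · √(130/2) - 1.960
z_β = 0.49 · 8.062 - 1.960
z_β = 1.991

Power = Φ(z_β) = Φ(1.991) ≈ 0.977

Effect size d = 0.49 is small by Cohen's convention (0.2/0.5/0.8).

Threshold: power ≥ 0.80 is conventionally adequate.
Power ≈ 0.98 → the study is adequately powered (power ≥ 0.80).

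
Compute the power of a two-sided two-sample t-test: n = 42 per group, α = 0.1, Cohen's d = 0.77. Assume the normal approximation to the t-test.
Power ≈ 0.97

Power calculation (two-sample t-test, normal approximation):
z_β = d · √(n/2) - z_{α/2}
z_β = 0.77 · √(42/2) - 1.645
z_β = 0.77 · 4.583 - 1.645
z_β = 1.884

Power = Φ(z_β) = Φ(1.884) ≈ 0.970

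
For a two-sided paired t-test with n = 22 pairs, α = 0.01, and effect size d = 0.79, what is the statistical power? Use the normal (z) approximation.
Power ≈ 0.87

Power calculation (paired t-test, normal approximation):
z_β = d · √n - z_{α/2}
z_β = 0.79 · √22 - 2.576
z_β = 0.79 · 4.690 - 2.576
z_β = 1.130

Power = Φ(z_β) = Φ(1.130) ≈ 0.871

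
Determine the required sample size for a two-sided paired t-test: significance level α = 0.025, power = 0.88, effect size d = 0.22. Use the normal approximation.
n = 242 pairs

Sample size formula (paired t-test, normal approximation):
n = ((z_{α/2} + z_β) / d)²

z_{α/2} = 2.241 (for α = 0.025, two-sided)
z_β = 1.175 (for power = 0.88)
d = 0.22

n = ((2.241 + 1.175) / 0.22)²
n = (15.527)²
n ≈ 241.09
Round up to the next whole number: n = 242 pairs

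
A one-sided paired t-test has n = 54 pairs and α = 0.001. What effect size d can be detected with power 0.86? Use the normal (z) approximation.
d ≈ 0.57

Minimum detectable effect (paired t-test, normal approximation):
d = (z_α + z_β) / √n
d = (3.090 + 1.080) / √54
d = 4.171 / 7.348
d ≈ 0.57

By Cohen's convention (0.2 small / 0.5 medium / 0.8 large): medium effect.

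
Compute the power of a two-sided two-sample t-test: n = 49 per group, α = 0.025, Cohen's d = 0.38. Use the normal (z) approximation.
Power ≈ 0.36

Power calculation (two-sample t-test, normal approximation):
z_β = d · √(n/2) - z_{α/2}
z_β = 0.38 · √(49/2) - 2.241
z_β = 0.38 · 4.950 - 2.241
z_β = -0.360

Power = Φ(z_β) = Φ(-0.360) ≈ 0.359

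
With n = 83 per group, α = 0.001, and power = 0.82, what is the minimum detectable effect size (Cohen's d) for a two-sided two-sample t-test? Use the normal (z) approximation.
d ≈ 0.65

Minimum detectable effect (two-sample t-test, normal approximation):
d = (z_{α/2} + z_β) / √(n/2)
d = (3.291 + 0.915) / √(83/2)
d = 4.206 / 6.442
d ≈ 0.65

By Cohen's convention (0.2 small / 0.5 medium / 0.8 large): medium effect.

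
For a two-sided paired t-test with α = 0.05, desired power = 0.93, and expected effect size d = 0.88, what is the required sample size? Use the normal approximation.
n = 16 pairs

Sample size formula (paired t-test, normal approximation):
n = ((z_{α/2} + z_β) / d)²

z_{α/2} = 1.960 (for α = 0.05, two-sided)
z_β = 1.476 (for power = 0.93)
d = 0.88

n = ((1.960 + 1.476) / 0.88)²
n = (3.905)²
n ≈ 15.25
Round up to the next whole number: n = 16 pairs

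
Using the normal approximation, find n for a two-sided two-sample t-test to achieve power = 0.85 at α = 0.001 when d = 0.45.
n = 185 per group

Sample size formula (two-sample t-test, normal approximation):
n = 2 · ((z_{α/2} + z_β) / d)²

z_{α/2} = 3.291 (for α = 0.001, two-sided)
z_β = 1.036 (for power = 0.85)
d = 0.45

n = 2 · ((3.291 + 1.036) / 0.45)²
n = 2 · (9.616)²
n ≈ 184.93
Round up to the next whole number: n = 185 per group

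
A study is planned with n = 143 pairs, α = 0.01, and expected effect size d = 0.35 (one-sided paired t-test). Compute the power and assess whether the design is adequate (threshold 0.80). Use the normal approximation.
Power ≈ 0.97; the study is adequately powered (power ≥ 0.80)

Power calculation (paired t-test, normal approximation):
z_β = d · √n - z_α
z_β = 0.35 · √143 - 2.326
z_β = 0.35 · 11.958 - 2.326
z_β = 1.859

Power = Φ(z_β) = Φ(1.859) ≈ 0.968

Effect size d = 0.35 is small by Cohen's convention (0.2/0.5/0.8).

Threshold: power ≥ 0.80 is conventionally adequate.
Power ≈ 0.97 → the study is adequately powered (power ≥ 0.80).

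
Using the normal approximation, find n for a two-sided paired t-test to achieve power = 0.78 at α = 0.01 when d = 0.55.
n = 38 pairs

Sample size formula (paired t-test, normal approximation):
n = ((z_{α/2} + z_β) / d)²

z_{α/2} = 2.576 (for α = 0.01, two-sided)
z_β = 0.772 (for power = 0.78)
d = 0.55

n = ((2.576 + 0.772) / 0.55)²
n = (6.087)²
n ≈ 37.05
Round up to the next whole number: n = 38 pairs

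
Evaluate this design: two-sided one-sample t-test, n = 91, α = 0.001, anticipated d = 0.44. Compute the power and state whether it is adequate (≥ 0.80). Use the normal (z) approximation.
Power ≈ 0.82; the study is adequately powered (power ≥ 0.80)

Power calculation (one-sample t-test, normal approximation):
z_β = d · √n - z_{α/2}
z_β = 0.44 · √91 - 3.291
z_β = 0.44 · 9.539 - 3.291
z_β = 0.907

Power = Φ(z_β) = Φ(0.907) ≈ 0.818

Effect size d = 0.44 is small by Cohen's convention (0.2/0.5/0.8).

Threshold: power ≥ 0.80 is conventionally adequate.
Power ≈ 0.82 → the study is adequately powered (power ≥ 0.80).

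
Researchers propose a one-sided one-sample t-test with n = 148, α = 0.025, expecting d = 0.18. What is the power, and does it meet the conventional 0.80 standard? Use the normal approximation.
Power ≈ 0.59; the study is underpowered (power < 0.80)

Power calculation (one-sample t-test, normal approximation):
z_β = d · √n - z_α
z_β = 0.18 · √148 - 1.960
z_β = 0.18 · 12.166 - 1.960
z_β = 0.230

Power = Φ(z_β) = Φ(0.230) ≈ 0.591

Effect size d = 0.18 is very small by Cohen's convention (0.2/0.5/0.8).

Threshold: power ≥ 0.80 is conventionally adequate.
Power ≈ 0.59 → the study is underpowered (power < 0.80).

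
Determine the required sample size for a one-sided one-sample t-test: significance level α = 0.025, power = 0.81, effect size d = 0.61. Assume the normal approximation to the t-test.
n = 22

Sample size formula (one-sample t-test, normal approximation):
n = ((z_α + z_β) / d)²

z_α = 1.960 (for α = 0.025, one-sided)
z_β = 0.878 (for power = 0.81)
d = 0.61

n = ((1.960 + 0.878) / 0.61)²
n = (4.652)²
n ≈ 21.64
Round up to the next whole number: n = 22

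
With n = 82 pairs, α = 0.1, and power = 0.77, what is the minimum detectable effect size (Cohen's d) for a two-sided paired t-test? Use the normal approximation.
d ≈ 0.26

Minimum detectable effect (paired t-test, normal approximation):
d = (z_{α/2} + z_β) / √n
d = (1.645 + 0.739) / √82
d = 2.384 / 9.055
d ≈ 0.26

By Cohen's convention (0.2 small / 0.5 medium / 0.8 large): small effect.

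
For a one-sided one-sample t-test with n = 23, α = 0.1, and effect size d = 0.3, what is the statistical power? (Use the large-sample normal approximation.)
Power ≈ 0.56

Power calculation (one-sample t-test, normal approximation):
z_β = d · √n - z_α
z_β = 0.3 · √23 - 1.282
z_β = 0.3 · 4.796 - 1.282
z_β = 0.157

Power = Φ(z_β) = Φ(0.157) ≈ 0.562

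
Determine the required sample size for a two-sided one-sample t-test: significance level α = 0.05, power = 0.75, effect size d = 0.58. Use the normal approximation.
n = 21

Sample size formula (one-sample t-test, normal approximation):
n = ((z_{α/2} + z_β) / d)²

z_{α/2} = 1.960 (for α = 0.05, two-sided)
z_β = 0.674 (for power = 0.75)
d = 0.58

n = ((1.960 + 0.674) / 0.58)²
n = (4.541)²
n ≈ 20.62
Round up to the next whole number: n = 21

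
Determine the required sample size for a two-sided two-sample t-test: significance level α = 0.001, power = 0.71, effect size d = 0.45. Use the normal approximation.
n = 146 per group

Sample size formula (two-sample t-test, normal approximation):
n = 2 · ((z_{α/2} + z_β) / d)²

z_{α/2} = 3.291 (for α = 0.001, two-sided)
z_β = 0.553 (for power = 0.71)
d = 0.45

n = 2 · ((3.291 + 0.553) / 0.45)²
n = 2 · (8.542)²
n ≈ 145.93
Round up to the next whole number: n = 146 per group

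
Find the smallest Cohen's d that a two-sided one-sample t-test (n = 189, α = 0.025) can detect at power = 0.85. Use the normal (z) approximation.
d ≈ 0.24

Minimum detectable effect (one-sample t-test, normal approximation):
d = (z_{α/2} + z_β) / √n
d = (2.241 + 1.036) / √189
d = 3.278 / 13.748
d ≈ 0.24

By Cohen's convention (0.2 small / 0.5 medium / 0.8 large): small effect.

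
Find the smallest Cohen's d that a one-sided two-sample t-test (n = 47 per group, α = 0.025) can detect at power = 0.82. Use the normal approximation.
d ≈ 0.59

Minimum detectable effect (two-sample t-test, normal approximation):
d = (z_α + z_β) / √(n/2)
d = (1.960 + 0.915) / √(47/2)
d = 2.875 / 4.848
d ≈ 0.59

By Cohen's convention (0.2 small / 0.5 medium / 0.8 large): medium effect.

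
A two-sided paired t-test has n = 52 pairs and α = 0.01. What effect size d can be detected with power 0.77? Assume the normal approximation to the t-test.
d ≈ 0.46

Minimum detectable effect (paired t-test, normal approximation):
d = (z_{α/2} + z_β) / √n
d = (2.576 + 0.739) / √52
d = 3.315 / 7.211
d ≈ 0.46

By Cohen's convention (0.2 small / 0.5 medium / 0.8 large): small effect.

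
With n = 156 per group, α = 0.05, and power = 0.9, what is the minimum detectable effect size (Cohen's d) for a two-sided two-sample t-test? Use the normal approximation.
d ≈ 0.37

Minimum detectable effect (two-sample t-test, normal approximation):
d = (z_{α/2} + z_β) / √(n/2)
d = (1.960 + 1.282) / √(156/2)
d = 3.242 / 8.832
d ≈ 0.37

By Cohen's convention (0.2 small / 0.5 medium / 0.8 large): small effect.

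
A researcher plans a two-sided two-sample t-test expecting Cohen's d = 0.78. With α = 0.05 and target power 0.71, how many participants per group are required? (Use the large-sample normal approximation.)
n = 21 per group

Sample size formula (two-sample t-test, normal approximation):
n = 2 · ((z_{α/2} + z_β) / d)²

z_{α/2} = 1.960 (for α = 0.05, two-sided)
z_β = 0.553 (for power = 0.71)
d = 0.78

n = 2 · ((1.960 + 0.553) / 0.78)²
n = 2 · (3.222)²
n ≈ 20.76
Round up to the next whole number: n = 21 per group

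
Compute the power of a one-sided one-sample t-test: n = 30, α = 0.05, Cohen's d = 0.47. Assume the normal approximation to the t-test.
Power ≈ 0.82

Power calculation (one-sample t-test, normal approximation):
z_β = d · √n - z_α
z_β = 0.47 · √30 - 1.645
z_β = 0.47 · 5.477 - 1.645
z_β = 0.929

Power = Φ(z_β) = Φ(0.929) ≈ 0.824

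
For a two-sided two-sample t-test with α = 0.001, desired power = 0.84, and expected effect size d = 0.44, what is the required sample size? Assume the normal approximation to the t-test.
n = 190 per group

Sample size formula (two-sample t-test, normal approximation):
n = 2 · ((z_{α/2} + z_β) / d)²

z_{α/2} = 3.291 (for α = 0.001, two-sided)
z_β = 0.994 (for power = 0.84)
d = 0.44

n = 2 · ((3.291 + 0.994) / 0.44)²
n = 2 · (9.739)²
n ≈ 189.70
Round up to the next whole number: n = 190 per group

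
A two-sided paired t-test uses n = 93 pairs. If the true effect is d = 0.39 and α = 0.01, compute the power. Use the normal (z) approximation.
Power ≈ 0.88

Power calculation (paired t-test, normal approximation):
z_β = d · √n - z_{α/2}
z_β = 0.39 · √93 - 2.576
z_β = 0.39 · 9.644 - 2.576
z_β = 1.185

Power = Φ(z_β) = Φ(1.185) ≈ 0.882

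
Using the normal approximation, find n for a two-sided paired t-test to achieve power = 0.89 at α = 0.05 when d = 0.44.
n = 53 pairs

Sample size formula (paired t-test, normal approximation):
n = ((z_{α/2} + z_β) / d)²

z_{α/2} = 1.960 (for α = 0.05, two-sided)
z_β = 1.227 (for power = 0.89)
d = 0.44

n = ((1.960 + 1.227) / 0.44)²
n = (7.243)²
n ≈ 52.46
Round up to the next whole number: n = 53 pairs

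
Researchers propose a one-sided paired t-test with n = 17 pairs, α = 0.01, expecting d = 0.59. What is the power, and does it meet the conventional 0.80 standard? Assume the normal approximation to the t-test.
Power ≈ 0.54; the study is underpowered (power < 0.80)

Power calculation (paired t-test, normal approximation):
z_β = d · √n - z_α
z_β = 0.59 · √17 - 2.326
z_β = 0.59 · 4.123 - 2.326
z_β = 0.106

Power = Φ(z_β) = Φ(0.106) ≈ 0.542

Effect size d = 0.59 is medium by Cohen's convention (0.2/0.5/0.8).

Threshold: power ≥ 0.80 is conventionally adequate.
Power ≈ 0.54 → the study is underpowered (power < 0.80).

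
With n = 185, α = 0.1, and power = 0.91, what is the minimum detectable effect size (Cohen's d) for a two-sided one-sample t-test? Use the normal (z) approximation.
d ≈ 0.22

Minimum detectable effect (one-sample t-test, normal approximation):
d = (z_{α/2} + z_β) / √n
d = (1.645 + 1.341) / √185
d = 2.986 / 13.601
d ≈ 0.22

By Cohen's convention (0.2 small / 0.5 medium / 0.8 large): small effect.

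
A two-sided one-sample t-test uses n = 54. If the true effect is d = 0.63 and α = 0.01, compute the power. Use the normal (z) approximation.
Power ≈ 0.98

Power calculation (one-sample t-test, normal approximation):
z_β = d · √n - z_{α/2}
z_β = 0.63 · √54 - 2.576
z_β = 0.63 · 7.348 - 2.576
z_β = 2.054

Power = Φ(z_β) = Φ(2.054) ≈ 0.980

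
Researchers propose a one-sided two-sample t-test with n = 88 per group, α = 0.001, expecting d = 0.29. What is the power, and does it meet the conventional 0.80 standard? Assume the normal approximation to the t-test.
Power ≈ 0.12; the study is underpowered (power < 0.80)

Power calculation (two-sample t-test, normal approximation):
z_β = d · √(n/2) - z_α
z_β = 0.29 · √(88/2) - 3.090
z_β = 0.29 · 6.633 - 3.090
z_β = -1.167

Power = Φ(z_β) = Φ(-1.167) ≈ 0.122

Effect size d = 0.29 is small by Cohen's convention (0.2/0.5/0.8).

Threshold: power ≥ 0.80 is conventionally adequate.
Power ≈ 0.12 → the study is underpowered (power < 0.80).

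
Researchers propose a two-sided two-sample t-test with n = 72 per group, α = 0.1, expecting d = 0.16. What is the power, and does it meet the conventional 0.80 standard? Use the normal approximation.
Power ≈ 0.25; the study is underpowered (power < 0.80)

Power calculation (two-sample t-test, normal approximation):
z_β = d · √(n/2) - z_{α/2}
z_β = 0.16 · √(72/2) - 1.645
z_β = 0.16 · 6.000 - 1.645
z_β = -0.685

Power = Φ(z_β) = Φ(-0.685) ≈ 0.247

Effect size d = 0.16 is very small by Cohen's convention (0.2/0.5/0.8).

Threshold: power ≥ 0.80 is conventionally adequate.
Power ≈ 0.25 → the study is underpowered (power < 0.80).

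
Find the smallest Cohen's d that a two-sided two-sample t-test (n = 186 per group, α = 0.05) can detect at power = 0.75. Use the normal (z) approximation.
d ≈ 0.27

Minimum detectable effect (two-sample t-test, normal approximation):
d = (z_{α/2} + z_β) / √(n/2)
d = (1.960 + 0.674) / √(186/2)
d = 2.634 / 9.644
d ≈ 0.27

By Cohen's convention (0.2 small / 0.5 medium / 0.8 large): small effect.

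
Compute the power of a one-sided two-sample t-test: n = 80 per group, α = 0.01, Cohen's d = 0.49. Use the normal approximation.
Power ≈ 0.78

Power calculation (two-sample t-test, normal approximation):
z_β = d · √(n/2) - z_α
z_β = 0.49 · √(80/2) - 2.326
z_β = 0.49 · 6.325 - 2.326
z_β = 0.773

Power = Φ(z_β) = Φ(0.773) ≈ 0.780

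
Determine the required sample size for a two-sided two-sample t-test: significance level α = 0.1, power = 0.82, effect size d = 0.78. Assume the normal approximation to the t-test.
n = 22 per group

Sample size formula (two-sample t-test, normal approximation):
n = 2 · ((z_{α/2} + z_β) / d)²

z_{α/2} = 1.645 (for α = 0.1, two-sided)
z_β = 0.915 (for power = 0.82)
d = 0.78

n = 2 · ((1.645 + 0.915) / 0.78)²
n = 2 · (3.282)²
n ≈ 21.54
Round up to the next whole number: n = 22 per group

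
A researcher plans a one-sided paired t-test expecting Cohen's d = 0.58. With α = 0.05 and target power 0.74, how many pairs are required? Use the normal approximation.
n = 16 pairs

Sample size formula (paired t-test, normal approximation):
n = ((z_α + z_β) / d)²

z_α = 1.645 (for α = 0.05, one-sided)
z_β = 0.643 (for power = 0.74)
d = 0.58

n = ((1.645 + 0.643) / 0.58)²
n = (3.945)²
n ≈ 15.56
Round up to the next whole number: n = 16 pairs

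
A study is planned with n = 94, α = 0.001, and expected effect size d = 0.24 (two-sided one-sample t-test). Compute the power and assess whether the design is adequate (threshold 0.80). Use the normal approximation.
Power ≈ 0.17; the study is underpowered (power < 0.80)

Power calculation (one-sample t-test, normal approximation):
z_β = d · √n - z_{α/2}
z_β = 0.24 · √94 - 3.291
z_β = 0.24 · 9.695 - 3.291
z_β = -0.964

Power = Φ(z_β) = Φ(-0.964) ≈ 0.168

Effect size d = 0.24 is small by Cohen's convention (0.2/0.5/0.8).

Threshold: power ≥ 0.80 is conventionally adequate.
Power ≈ 0.17 → the study is underpowered (power < 0.80).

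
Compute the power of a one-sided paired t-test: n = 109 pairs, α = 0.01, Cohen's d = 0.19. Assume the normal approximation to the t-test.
Power ≈ 0.37

Power calculation (paired t-test, normal approximation):
z_β = d · √n - z_α
z_β = 0.19 · √109 - 2.326
z_β = 0.19 · 10.440 - 2.326
z_β = -0.343

Power = Φ(z_β) = Φ(-0.343) ≈ 0.366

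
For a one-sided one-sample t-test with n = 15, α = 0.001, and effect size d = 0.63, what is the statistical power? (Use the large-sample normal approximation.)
Power ≈ 0.26

Power calculation (one-sample t-test, normal approximation):
z_β = d · √n - z_α
z_β = 0.63 · √15 - 3.090
z_β = 0.63 · 3.873 - 3.090
z_β = -0.650

Power = Φ(z_β) = Φ(-0.650) ≈ 0.258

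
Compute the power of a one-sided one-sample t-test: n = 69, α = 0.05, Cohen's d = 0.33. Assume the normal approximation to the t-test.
Power ≈ 0.86

Power calculation (one-sample t-test, normal approximation):
z_β = d · √n - z_α
z_β = 0.33 · √69 - 1.645
z_β = 0.33 · 8.307 - 1.645
z_β = 1.096

Power = Φ(z_β) = Φ(1.096) ≈ 0.864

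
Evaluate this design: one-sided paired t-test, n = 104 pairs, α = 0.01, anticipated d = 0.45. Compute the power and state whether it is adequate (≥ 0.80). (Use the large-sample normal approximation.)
Power ≈ 0.99; the study is adequately powered (power ≥ 0.80)

Power calculation (paired t-test, normal approximation):
z_β = d · √n - z_α
z_β = 0.45 · √104 - 2.326
z_β = 0.45 · 10.198 - 2.326
z_β = 2.263

Power = Φ(z_β) = Φ(2.263) ≈ 0.988

Effect size d = 0.45 is small by Cohen's convention (0.2/0.5/0.8).

Threshold: power ≥ 0.80 is conventionally adequate.
Power ≈ 0.99 → the study is adequately powered (power ≥ 0.80).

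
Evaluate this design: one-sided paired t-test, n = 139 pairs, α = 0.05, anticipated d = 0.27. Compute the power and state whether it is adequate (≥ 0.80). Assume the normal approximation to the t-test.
Power ≈ 0.94; the study is adequately powered (power ≥ 0.80)

Power calculation (paired t-test, normal approximation):
z_β = d · √n - z_α
z_β = 0.27 · √139 - 1.645
z_β = 0.27 · 11.790 - 1.645
z_β = 1.538

Power = Φ(z_β) = Φ(1.538) ≈ 0.938

Effect size d = 0.27 is small by Cohen's convention (0.2/0.5/0.8).

Threshold: power ≥ 0.80 is conventionally adequate.
Power ≈ 0.94 → the study is adequately powered (power ≥ 0.80).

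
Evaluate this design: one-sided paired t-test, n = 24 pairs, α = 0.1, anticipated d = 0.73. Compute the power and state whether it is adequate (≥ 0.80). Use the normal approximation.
Power ≈ 0.99; the study is adequately powered (power ≥ 0.80)

Power calculation (paired t-test, normal approximation):
z_β = d · √n - z_α
z_β = 0.73 · √24 - 1.282
z_β = 0.73 · 4.899 - 1.282
z_β = 2.295

Power = Φ(z_β) = Φ(2.295) ≈ 0.989

Effect size d = 0.73 is medium by Cohen's convention (0.2/0.5/0.8).

Threshold: power ≥ 0.80 is conventionally adequate.
Power ≈ 0.99 → the study is adequately powered (power ≥ 0.80).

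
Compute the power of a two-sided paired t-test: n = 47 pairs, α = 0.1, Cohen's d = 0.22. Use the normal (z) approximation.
Power ≈ 0.45

Power calculation (paired t-test, normal approximation):
z_β = d · √n - z_{α/2}
z_β = 0.22 · √47 - 1.645
z_β = 0.22 · 6.856 - 1.645
z_β = -0.137

Power = Φ(z_β) = Φ(-0.137) ≈ 0.446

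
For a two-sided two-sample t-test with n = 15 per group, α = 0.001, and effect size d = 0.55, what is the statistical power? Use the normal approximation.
Power ≈ 0.04

Power calculation (two-sample t-test, normal approximation):
z_β = d · √(n/2) - z_{α/2}
z_β = 0.55 · √(15/2) - 3.291
z_β = 0.55 · 2.739 - 3.291
z_β = -1.784

Power = Φ(z_β) = Φ(-1.784) ≈ 0.037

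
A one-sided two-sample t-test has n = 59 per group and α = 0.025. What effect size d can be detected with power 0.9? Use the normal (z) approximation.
d ≈ 0.60

Minimum detectable effect (two-sample t-test, normal approximation):
d = (z_α + z_β) / √(n/2)
d = (1.960 + 1.282) / √(59/2)
d = 3.242 / 5.431
d ≈ 0.60

By Cohen's convention (0.2 small / 0.5 medium / 0.8 large): medium effect.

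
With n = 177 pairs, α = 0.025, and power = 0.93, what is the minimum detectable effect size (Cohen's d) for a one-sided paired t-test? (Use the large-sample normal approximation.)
d ≈ 0.26

Minimum detectable effect (paired t-test, normal approximation):
d = (z_α + z_β) / √n
d = (1.960 + 1.476) / √177
d = 3.436 / 13.304
d ≈ 0.26

By Cohen's convention (0.2 small / 0.5 medium / 0.8 large): small effect.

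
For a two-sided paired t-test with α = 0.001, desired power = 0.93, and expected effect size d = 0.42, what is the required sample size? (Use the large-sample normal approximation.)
n = 129 pairs

Sample size formula (paired t-test, normal approximation):
n = ((z_{α/2} + z_β) / d)²

z_{α/2} = 3.291 (for α = 0.001, two-sided)
z_β = 1.476 (for power = 0.93)
d = 0.42

n = ((3.291 + 1.476) / 0.42)²
n = (11.350)²
n ≈ 128.82
Round up to the next whole number: n = 129 pairs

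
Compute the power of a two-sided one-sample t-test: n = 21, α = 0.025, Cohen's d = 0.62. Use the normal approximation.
Power ≈ 0.73

Power calculation (one-sample t-test, normal approximation):
z_β = d · √n - z_{α/2}
z_β = 0.62 · √21 - 2.241
z_β = 0.62 · 4.583 - 2.241
z_β = 0.600

Power = Φ(z_β) = Φ(0.600) ≈ 0.726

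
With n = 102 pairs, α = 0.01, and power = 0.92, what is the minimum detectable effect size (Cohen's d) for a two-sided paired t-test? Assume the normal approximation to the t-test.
d ≈ 0.39

Minimum detectable effect (paired t-test, normal approximation):
d = (z_{α/2} + z_β) / √n
d = (2.576 + 1.405) / √102
d = 3.981 / 10.100
d ≈ 0.39

By Cohen's convention (0.2 small / 0.5 medium / 0.8 large): small effect.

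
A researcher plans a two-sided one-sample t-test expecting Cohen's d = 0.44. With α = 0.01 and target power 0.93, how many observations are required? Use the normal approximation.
n = 85

Sample size formula (one-sample t-test, normal approximation):
n = ((z_{α/2} + z_β) / d)²

z_{α/2} = 2.576 (for α = 0.01, two-sided)
z_β = 1.476 (for power = 0.93)
d = 0.44

n = ((2.576 + 1.476) / 0.44)²
n = (9.209)²
n ≈ 84.81
Round up to the next whole number: n = 85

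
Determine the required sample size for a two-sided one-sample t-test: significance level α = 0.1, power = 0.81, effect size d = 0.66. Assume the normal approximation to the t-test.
n = 15

Sample size formula (one-sample t-test, normal approximation):
n = ((z_{α/2} + z_β) / d)²

z_{α/2} = 1.645 (for α = 0.1, two-sided)
z_β = 0.878 (for power = 0.81)
d = 0.66

n = ((1.645 + 0.878) / 0.66)²
n = (3.823)²
n ≈ 14.62
Round up to the next whole number: n = 15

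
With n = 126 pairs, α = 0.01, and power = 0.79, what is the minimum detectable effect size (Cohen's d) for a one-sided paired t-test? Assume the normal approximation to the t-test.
d ≈ 0.28

Minimum detectable effect (paired t-test, normal approximation):
d = (z_α + z_β) / √n
d = (2.326 + 0.806) / √126
d = 3.133 / 11.225
d ≈ 0.28

By Cohen's convention (0.2 small / 0.5 medium / 0.8 large): small effect.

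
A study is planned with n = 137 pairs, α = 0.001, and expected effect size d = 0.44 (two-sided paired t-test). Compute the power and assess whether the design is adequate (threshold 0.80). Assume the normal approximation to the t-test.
Power ≈ 0.97; the study is adequately powered (power ≥ 0.80)

Power calculation (paired t-test, normal approximation):
z_β = d · √n - z_{α/2}
z_β = 0.44 · √137 - 3.291
z_β = 0.44 · 11.705 - 3.291
z_β = 1.860

Power = Φ(z_β) = Φ(1.860) ≈ 0.969

Effect size d = 0.44 is small by Cohen's convention (0.2/0.5/0.8).

Threshold: power ≥ 0.80 is conventionally adequate.
Power ≈ 0.97 → the study is adequately powered (power ≥ 0.80).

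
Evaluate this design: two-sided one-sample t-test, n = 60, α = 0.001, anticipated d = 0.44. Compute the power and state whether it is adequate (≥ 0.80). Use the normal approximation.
Power ≈ 0.55; the study is underpowered (power < 0.80)

Power calculation (one-sample t-test, normal approximation):
z_β = d · √n - z_{α/2}
z_β = 0.44 · √60 - 3.291
z_β = 0.44 · 7.746 - 3.291
z_β = 0.118

Power = Φ(z_β) = Φ(0.118) ≈ 0.547

Effect size d = 0.44 is small by Cohen's convention (0.2/0.5/0.8).

Threshold: power ≥ 0.80 is conventionally adequate.
Power ≈ 0.55 → the study is underpowered (power < 0.80).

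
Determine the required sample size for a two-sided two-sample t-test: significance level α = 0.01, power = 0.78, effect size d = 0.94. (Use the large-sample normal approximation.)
n = 26 per group

Sample size formula (two-sample t-test, normal approximation):
n = 2 · ((z_{α/2} + z_β) / d)²

z_{α/2} = 2.576 (for α = 0.01, two-sided)
z_β = 0.772 (for power = 0.78)
d = 0.94

n = 2 · ((2.576 + 0.772) / 0.94)²
n = 2 · (3.562)²
n ≈ 25.38
Round up to the next whole number: n = 26 per group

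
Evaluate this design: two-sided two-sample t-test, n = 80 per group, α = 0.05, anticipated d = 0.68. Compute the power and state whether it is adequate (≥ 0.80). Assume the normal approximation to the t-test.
Power ≈ 0.99; the study is adequately powered (power ≥ 0.80)

Power calculation (two-sample t-test, normal approximation):
z_β = d · √(n/2) - z_{α/2}
z_β = 0.68 · √(80/2) - 1.960
z_β = 0.68 · 6.325 - 1.960
z_β = 2.341

Power = Φ(z_β) = Φ(2.341) ≈ 0.990

Effect size d = 0.68 is medium by Cohen's convention (0.2/0.5/0.8).

Threshold: power ≥ 0.80 is conventionally adequate.
Power ≈ 0.99 → the study is adequately powered (power ≥ 0.80).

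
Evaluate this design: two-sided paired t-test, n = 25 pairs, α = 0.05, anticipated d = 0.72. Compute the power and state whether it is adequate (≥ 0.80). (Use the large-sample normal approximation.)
Power ≈ 0.95; the study is adequately powered (power ≥ 0.80)

Power calculation (paired t-test, normal approximation):
z_β = d · √n - z_{α/2}
z_β = 0.72 · √25 - 1.960
z_β = 0.72 · 5.000 - 1.960
z_β = 1.640

Power = Φ(z_β) = Φ(1.640) ≈ 0.950

Effect size d = 0.72 is medium by Cohen's convention (0.2/0.5/0.8).

Threshold: power ≥ 0.80 is conventionally adequate.
Power ≈ 0.95 → the study is adequately powered (power ≥ 0.80).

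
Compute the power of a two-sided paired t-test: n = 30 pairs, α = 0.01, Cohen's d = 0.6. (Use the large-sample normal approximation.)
Power ≈ 0.76

Power calculation (paired t-test, normal approximation):
z_β = d · √n - z_{α/2}
z_β = 0.6 · √30 - 2.576
z_β = 0.6 · 5.477 - 2.576
z_β = 0.711

Power = Φ(z_β) = Φ(0.711) ≈ 0.761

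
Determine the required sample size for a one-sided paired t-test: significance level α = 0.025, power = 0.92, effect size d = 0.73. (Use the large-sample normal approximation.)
n = 22 pairs

Sample size formula (paired t-test, normal approximation):
n = ((z_α + z_β) / d)²

z_α = 1.960 (for α = 0.025, one-sided)
z_β = 1.405 (for power = 0.92)
d = 0.73

n = ((1.960 + 1.405) / 0.73)²
n = (4.610)²
n ≈ 21.25
Round up to the next whole number: n = 22 pairs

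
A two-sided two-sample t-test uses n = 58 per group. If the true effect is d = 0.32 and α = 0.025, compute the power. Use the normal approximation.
Power ≈ 0.30

Power calculation (two-sample t-test, normal approximation):
z_β = d · √(n/2) - z_{α/2}
z_β = 0.32 · √(58/2) - 2.241
z_β = 0.32 · 5.385 - 2.241
z_β = -0.518

Power = Φ(z_β) = Φ(-0.518) ≈ 0.302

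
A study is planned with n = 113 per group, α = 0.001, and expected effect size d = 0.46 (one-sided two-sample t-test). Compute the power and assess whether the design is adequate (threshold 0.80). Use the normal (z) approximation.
Power ≈ 0.64; the study is underpowered (power < 0.80)

Power calculation (two-sample t-test, normal approximation):
z_β = d · √(n/2) - z_α
z_β = 0.46 · √(113/2) - 3.090
z_β = 0.46 · 7.517 - 3.090
z_β = 0.367

Power = Φ(z_β) = Φ(0.367) ≈ 0.643

Effect size d = 0.46 is small by Cohen's convention (0.2/0.5/0.8).

Threshold: power ≥ 0.80 is conventionally adequate.
Power ≈ 0.64 → the study is underpowered (power < 0.80).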